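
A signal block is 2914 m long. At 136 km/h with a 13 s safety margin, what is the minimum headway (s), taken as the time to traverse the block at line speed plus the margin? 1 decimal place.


V = 136 / 3.6 = 37.7778 m/s
Block traversal time = 2914 / 37.7778 = 77.1353 s
Headway = 77.1353 + 13
Headway = 90.1 s

90.1


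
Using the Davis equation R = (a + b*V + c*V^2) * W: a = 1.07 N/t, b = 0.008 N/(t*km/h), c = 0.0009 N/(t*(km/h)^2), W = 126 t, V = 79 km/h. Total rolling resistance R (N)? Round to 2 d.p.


b*V = 0.008 * 79 = 0.632
c*V^2 = 0.0009 * 6241 = 5.6169
R_per_t = 1.07 + 0.632 + 5.6169 = 7.3189 N/t
R_total = 7.3189 * 126 = 922.18 N

922.18


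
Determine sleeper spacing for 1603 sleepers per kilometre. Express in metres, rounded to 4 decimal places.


Spacing = 1000 m / number of sleepers
Spacing = 1000 / 1603
Spacing = 0.6238 m

0.6238


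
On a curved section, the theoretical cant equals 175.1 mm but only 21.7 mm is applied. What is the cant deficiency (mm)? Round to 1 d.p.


Cant deficiency = equilibrium cant - actual cant
CD = 175.1 - 21.7
CD = 153.4 mm

153.4


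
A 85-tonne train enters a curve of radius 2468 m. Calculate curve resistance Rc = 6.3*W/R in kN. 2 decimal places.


Rc = 6.3 * W / R
Rc = 6.3 * 85 / 2468
Rc = 535.5 / 2468
Rc = 0.22 kN

0.22


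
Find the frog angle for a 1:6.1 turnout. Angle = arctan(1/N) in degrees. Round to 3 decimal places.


1/N = 1/6.1 = 0.163934
angle = arctan(0.163934) = 0.162489 rad
angle = 0.162489 * 180/pi = 9.310 degrees

9.310


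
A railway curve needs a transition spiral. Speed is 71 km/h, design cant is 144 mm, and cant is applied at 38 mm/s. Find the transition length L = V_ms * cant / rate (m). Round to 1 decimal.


Convert speed: V = 71 / 3.6 = 19.7222 m/s
L = 19.7222 * 144 / 38
L = 2840.0 / 38
L = 74.7 m

74.7


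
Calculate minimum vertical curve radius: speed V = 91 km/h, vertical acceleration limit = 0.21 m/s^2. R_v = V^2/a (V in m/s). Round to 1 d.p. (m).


Convert speed: V = 91 / 3.6 = 25.2778 m/s
V^2 = 638.966 m^2/s^2
R_v = 638.966 / 0.21
R_v = 3042.7 m

3042.7


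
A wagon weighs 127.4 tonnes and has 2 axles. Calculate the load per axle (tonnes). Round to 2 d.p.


Load per axle = total weight / number of axles
Load = 127.4 / 2
Load = 63.70 tonnes

63.70


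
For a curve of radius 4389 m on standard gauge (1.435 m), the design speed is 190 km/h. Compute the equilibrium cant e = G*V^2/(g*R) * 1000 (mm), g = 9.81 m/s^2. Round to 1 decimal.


Convert speed: V = 190 / 3.6 = 52.7778 m/s
Apply formula: e = 1.435 * 52.7778^2 / (9.81 * 4389)
e = 1.435 * 2785.4938 / 43056.09
e = 0.092837 m = 92.8 mm

92.8


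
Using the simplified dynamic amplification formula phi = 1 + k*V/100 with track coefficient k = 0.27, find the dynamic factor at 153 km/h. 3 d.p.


phi = 1 + k * V / 100
phi = 1 + 0.27 * 153 / 100
phi = 1 + 0.4131
phi = 1.413

1.413


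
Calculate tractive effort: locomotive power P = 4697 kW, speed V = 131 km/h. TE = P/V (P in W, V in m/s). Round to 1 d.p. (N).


Convert: P = 4697 kW = 4697000 W
V = 131 / 3.6 = 36.3889 m/s
TE = 4697000 / 36.3889
TE = 129077.9 N

129077.9


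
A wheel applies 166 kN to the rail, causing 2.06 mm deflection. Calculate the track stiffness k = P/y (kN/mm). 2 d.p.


Track stiffness k = P / y
k = 166 / 2.06
k = 80.58 kN/mm

80.58


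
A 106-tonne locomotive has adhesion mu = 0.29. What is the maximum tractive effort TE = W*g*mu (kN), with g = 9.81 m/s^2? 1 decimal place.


TE_max = W * g * mu
TE_max = 106 * 9.81 * 0.29
TE_max = 1039.86 * 0.29
TE_max = 301.6 kN

301.6


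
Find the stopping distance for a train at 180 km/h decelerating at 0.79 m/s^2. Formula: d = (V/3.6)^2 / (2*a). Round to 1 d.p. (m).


Convert speed: V = 180 / 3.6 = 50.0 m/s
V^2 = 2500.0
d = 2500.0 / (2 * 0.79)
d = 2500.0 / 1.58
d = 1582.3 m

1582.3


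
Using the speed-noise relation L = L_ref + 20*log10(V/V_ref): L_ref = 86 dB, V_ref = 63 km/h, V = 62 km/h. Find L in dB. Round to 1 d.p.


V/V_ref = 62 / 63 = 0.984127
log10(0.984127) = -0.006949
20 * -0.006949 = -0.139
L = 86 + -0.139 = 85.9 dB

85.9


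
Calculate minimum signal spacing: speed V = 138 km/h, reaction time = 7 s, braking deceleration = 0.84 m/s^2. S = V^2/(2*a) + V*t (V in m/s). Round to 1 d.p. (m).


V = 138 / 3.6 = 38.3333 m/s
Braking distance = 38.3333^2 / (2*0.84) = 874.6693 m
Sighting distance = 38.3333 * 7 = 268.3333 m
S = 874.6693 + 268.3333 = 1143.0 m

1143.0


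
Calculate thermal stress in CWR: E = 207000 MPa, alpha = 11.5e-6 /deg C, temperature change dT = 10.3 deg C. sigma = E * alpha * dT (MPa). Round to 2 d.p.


sigma = E * alpha * dT
sigma = 207000 * 11.5e-6 * 10.3
sigma = 2.3805 * 10.3
sigma = 24.52 MPa

24.52


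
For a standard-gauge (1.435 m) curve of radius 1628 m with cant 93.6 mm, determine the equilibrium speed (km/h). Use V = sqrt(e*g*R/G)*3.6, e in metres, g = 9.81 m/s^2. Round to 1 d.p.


Convert cant: e = 93.6 mm = 0.0936 m
V_ms = sqrt(0.0936 * 9.81 * 1628 / 1.435)
V_ms = sqrt(1041.711253) = 32.2756 m/s
V = 32.2756 * 3.6 = 116.2 km/h

116.2


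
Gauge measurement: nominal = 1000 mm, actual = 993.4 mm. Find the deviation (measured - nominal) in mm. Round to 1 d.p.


Deviation = measured - nominal
Deviation = 993.4 - 1000
Deviation = -6.6 mm

-6.6


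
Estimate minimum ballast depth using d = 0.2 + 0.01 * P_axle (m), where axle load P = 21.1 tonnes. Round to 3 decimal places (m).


d = 0.2 + 0.01 * 21.1
d = 0.2 + 0.211
d = 0.411 m

0.411


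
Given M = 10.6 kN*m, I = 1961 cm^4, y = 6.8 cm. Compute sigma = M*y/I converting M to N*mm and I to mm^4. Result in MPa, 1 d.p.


Convert units:
M = 10.6 kN*m = 10600000 N*mm
y = 6.8 cm = 68 mm
I = 1961 cm^4 = 19610000 mm^4
sigma = 10600000 * 68 / 19610000
sigma = 36.8 MPa

36.8


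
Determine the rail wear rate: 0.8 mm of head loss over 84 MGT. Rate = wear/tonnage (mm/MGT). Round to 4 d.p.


Wear rate = total wear / cumulative tonnage
Rate = 0.8 / 84
Rate = 0.0095 mm/MGT

0.0095


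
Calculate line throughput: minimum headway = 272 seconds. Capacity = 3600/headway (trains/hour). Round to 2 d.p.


Capacity = 3600 / headway
Capacity = 3600 / 272
Capacity = 13.24 trains/hour

13.24


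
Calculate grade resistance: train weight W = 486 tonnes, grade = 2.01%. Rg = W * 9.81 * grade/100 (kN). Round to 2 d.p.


Rg = W * 9.81 * grade / 100
Rg = 486 * 9.81 * 2.01 / 100
Rg = 4767.66 * 0.0201
Rg = 95.83 kN

95.83


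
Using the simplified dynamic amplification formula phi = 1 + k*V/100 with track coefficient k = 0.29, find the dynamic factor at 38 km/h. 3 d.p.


phi = 1 + k * V / 100
phi = 1 + 0.29 * 38 / 100
phi = 1 + 0.1102
phi = 1.110

1.110


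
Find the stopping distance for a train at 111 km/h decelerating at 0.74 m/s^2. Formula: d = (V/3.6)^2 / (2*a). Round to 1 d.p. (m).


Convert speed: V = 111 / 3.6 = 30.8333 m/s
V^2 = 950.6944
d = 950.6944 / (2 * 0.74)
d = 950.6944 / 1.48
d = 642.4 m

642.4


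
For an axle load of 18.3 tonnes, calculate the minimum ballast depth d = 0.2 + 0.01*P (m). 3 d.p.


d = 0.2 + 0.01 * 18.3
d = 0.2 + 0.183
d = 0.383 m

0.383


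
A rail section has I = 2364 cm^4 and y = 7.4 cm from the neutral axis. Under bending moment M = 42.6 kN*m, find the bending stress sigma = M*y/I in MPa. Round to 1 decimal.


Convert units:
M = 42.6 kN*m = 42600000 N*mm
y = 7.4 cm = 74 mm
I = 2364 cm^4 = 23640000 mm^4
sigma = 42600000 * 74 / 23640000
sigma = 133.4 MPa

133.4


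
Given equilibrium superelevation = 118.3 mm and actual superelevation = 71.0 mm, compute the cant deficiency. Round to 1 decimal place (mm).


Cant deficiency = equilibrium cant - actual cant
CD = 118.3 - 71.0
CD = 47.3 mm

47.3


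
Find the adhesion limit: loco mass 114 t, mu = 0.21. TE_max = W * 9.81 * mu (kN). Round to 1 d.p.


TE_max = W * g * mu
TE_max = 114 * 9.81 * 0.21
TE_max = 1118.34 * 0.21
TE_max = 234.9 kN

234.9


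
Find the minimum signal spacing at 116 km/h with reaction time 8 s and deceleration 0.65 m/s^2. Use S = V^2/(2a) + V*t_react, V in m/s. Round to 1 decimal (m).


V = 116 / 3.6 = 32.2222 m/s
Braking distance = 32.2222^2 / (2*0.65) = 798.6705 m
Sighting distance = 32.2222 * 8 = 257.7778 m
S = 798.6705 + 257.7778 = 1056.4 m

1056.4


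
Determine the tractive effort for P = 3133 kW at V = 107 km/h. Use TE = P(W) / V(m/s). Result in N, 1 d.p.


Convert: P = 3133 kW = 3133000 W
V = 107 / 3.6 = 29.7222 m/s
TE = 3133000 / 29.7222
TE = 105409.3 N

105409.3


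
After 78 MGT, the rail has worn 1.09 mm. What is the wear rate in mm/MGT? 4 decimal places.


Wear rate = total wear / cumulative tonnage
Rate = 1.09 / 78
Rate = 0.0140 mm/MGT

0.0140


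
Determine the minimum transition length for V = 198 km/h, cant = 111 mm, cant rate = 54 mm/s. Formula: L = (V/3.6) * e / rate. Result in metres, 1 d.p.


Convert speed: V = 198 / 3.6 = 55.0 m/s
L = 55.0 * 111 / 54
L = 6105.0 / 54
L = 113.1 m

113.1


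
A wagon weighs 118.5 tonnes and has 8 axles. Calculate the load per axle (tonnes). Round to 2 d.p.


Load per axle = total weight / number of axles
Load = 118.5 / 8
Load = 14.81 tonnes

14.81


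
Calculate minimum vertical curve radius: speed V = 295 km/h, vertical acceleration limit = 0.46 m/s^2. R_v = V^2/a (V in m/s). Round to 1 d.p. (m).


Convert speed: V = 295 / 3.6 = 81.9444 m/s
V^2 = 6714.892 m^2/s^2
R_v = 6714.892 / 0.46
R_v = 14597.6 m

14597.6


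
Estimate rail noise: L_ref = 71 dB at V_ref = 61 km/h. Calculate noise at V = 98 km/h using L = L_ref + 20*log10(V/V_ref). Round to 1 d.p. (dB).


V/V_ref = 98 / 61 = 1.606557
log10(1.606557) = 0.205896
20 * 0.205896 = 4.1179
L = 71 + 4.1179 = 75.1 dB

75.1


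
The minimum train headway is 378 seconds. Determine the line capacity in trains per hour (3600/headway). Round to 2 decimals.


Capacity = 3600 / headway
Capacity = 3600 / 378
Capacity = 9.52 trains/hour

9.52


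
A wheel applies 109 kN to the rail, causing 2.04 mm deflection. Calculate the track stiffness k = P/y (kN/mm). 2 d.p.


Track stiffness k = P / y
k = 109 / 2.04
k = 53.43 kN/mm

53.43


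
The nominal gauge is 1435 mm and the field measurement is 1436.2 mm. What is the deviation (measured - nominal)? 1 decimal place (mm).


Deviation = measured - nominal
Deviation = 1436.2 - 1435
Deviation = 1.2 mm

1.2


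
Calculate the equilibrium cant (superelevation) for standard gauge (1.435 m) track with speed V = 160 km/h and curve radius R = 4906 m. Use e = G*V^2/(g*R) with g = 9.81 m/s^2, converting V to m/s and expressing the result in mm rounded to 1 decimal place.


Convert speed: V = 160 / 3.6 = 44.4444 m/s
Apply formula: e = 1.435 * 44.4444^2 / (9.81 * 4906)
e = 1.435 * 1975.3086 / 48127.86
e = 0.058897 m = 58.9 mm

58.9


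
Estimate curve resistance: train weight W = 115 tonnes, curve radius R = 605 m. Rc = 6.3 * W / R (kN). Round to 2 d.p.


Rc = 6.3 * W / R
Rc = 6.3 * 115 / 605
Rc = 724.5 / 605
Rc = 1.20 kN

1.20


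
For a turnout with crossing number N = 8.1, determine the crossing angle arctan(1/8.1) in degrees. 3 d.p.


1/N = 1/8.1 = 0.123457
angle = arctan(0.123457) = 0.122835 rad
angle = 0.122835 * 180/pi = 7.038 degrees

7.038


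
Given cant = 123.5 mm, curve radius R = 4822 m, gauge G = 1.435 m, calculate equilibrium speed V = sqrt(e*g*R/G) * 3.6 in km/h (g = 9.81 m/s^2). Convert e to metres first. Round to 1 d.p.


Convert cant: e = 123.5 mm = 0.1235 m
V_ms = sqrt(0.1235 * 9.81 * 4822 / 1.435)
V_ms = sqrt(4071.09531) = 63.8051 m/s
V = 63.8051 * 3.6 = 229.7 km/h

229.7


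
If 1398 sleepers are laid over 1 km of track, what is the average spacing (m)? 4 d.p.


Spacing = 1000 m / number of sleepers
Spacing = 1000 / 1398
Spacing = 0.7153 m

0.7153


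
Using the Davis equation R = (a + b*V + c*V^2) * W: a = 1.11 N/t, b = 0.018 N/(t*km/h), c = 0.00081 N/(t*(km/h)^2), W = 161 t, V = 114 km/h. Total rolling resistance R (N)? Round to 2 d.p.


b*V = 0.018 * 114 = 2.052
c*V^2 = 0.00081 * 12996 = 10.52676
R_per_t = 1.11 + 2.052 + 10.52676 = 13.68876 N/t
R_total = 13.68876 * 161 = 2203.89 N

2203.89


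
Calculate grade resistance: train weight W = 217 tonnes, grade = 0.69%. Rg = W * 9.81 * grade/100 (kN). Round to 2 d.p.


Rg = W * 9.81 * grade / 100
Rg = 217 * 9.81 * 0.69 / 100
Rg = 2128.77 * 0.0069
Rg = 14.69 kN

14.69


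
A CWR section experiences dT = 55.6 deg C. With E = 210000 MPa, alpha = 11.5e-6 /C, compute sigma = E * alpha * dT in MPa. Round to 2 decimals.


sigma = E * alpha * dT
sigma = 210000 * 11.5e-6 * 55.6
sigma = 2.415 * 55.6
sigma = 134.27 MPa

134.27


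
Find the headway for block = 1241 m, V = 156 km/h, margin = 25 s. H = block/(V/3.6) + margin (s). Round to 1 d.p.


V = 156 / 3.6 = 43.3333 m/s
Block traversal time = 1241 / 43.3333 = 28.6385 s
Headway = 28.6385 + 25
Headway = 53.6 s

53.6


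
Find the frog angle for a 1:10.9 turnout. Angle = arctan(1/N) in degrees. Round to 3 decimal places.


1/N = 1/10.9 = 0.091743
angle = arctan(0.091743) = 0.091487 rad
angle = 0.091487 * 180/pi = 5.242 degrees

5.242


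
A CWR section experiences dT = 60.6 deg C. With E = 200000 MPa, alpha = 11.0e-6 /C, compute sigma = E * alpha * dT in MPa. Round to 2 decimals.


sigma = E * alpha * dT
sigma = 200000 * 11.0e-6 * 60.6
sigma = 2.2 * 60.6
sigma = 133.32 MPa

133.32


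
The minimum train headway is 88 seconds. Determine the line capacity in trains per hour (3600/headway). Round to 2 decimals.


Capacity = 3600 / headway
Capacity = 3600 / 88
Capacity = 40.91 trains/hour

40.91


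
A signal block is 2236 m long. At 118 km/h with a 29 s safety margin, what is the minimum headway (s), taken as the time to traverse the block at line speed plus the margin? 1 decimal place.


V = 118 / 3.6 = 32.7778 m/s
Block traversal time = 2236 / 32.7778 = 68.2169 s
Headway = 68.2169 + 29
Headway = 97.2 s

97.2


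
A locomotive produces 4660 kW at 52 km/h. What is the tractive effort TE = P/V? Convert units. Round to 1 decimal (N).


Convert: P = 4660 kW = 4660000 W
V = 52 / 3.6 = 14.4444 m/s
TE = 4660000 / 14.4444
TE = 322615.4 N

322615.4


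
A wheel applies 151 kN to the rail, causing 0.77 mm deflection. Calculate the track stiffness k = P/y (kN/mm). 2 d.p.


Track stiffness k = P / y
k = 151 / 0.77
k = 196.10 kN/mm

196.10


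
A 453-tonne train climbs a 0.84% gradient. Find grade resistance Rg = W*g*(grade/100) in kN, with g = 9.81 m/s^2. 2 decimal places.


Rg = W * 9.81 * grade / 100
Rg = 453 * 9.81 * 0.84 / 100
Rg = 4443.93 * 0.0084
Rg = 37.33 kN

37.33


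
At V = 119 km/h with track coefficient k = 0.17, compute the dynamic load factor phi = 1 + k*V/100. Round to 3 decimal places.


phi = 1 + k * V / 100
phi = 1 + 0.17 * 119 / 100
phi = 1 + 0.2023
phi = 1.202

1.202


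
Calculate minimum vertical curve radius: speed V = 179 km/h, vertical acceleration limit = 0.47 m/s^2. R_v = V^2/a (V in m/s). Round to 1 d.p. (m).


Convert speed: V = 179 / 3.6 = 49.7222 m/s
V^2 = 2472.2994 m^2/s^2
R_v = 2472.2994 / 0.47
R_v = 5260.2 m

5260.2


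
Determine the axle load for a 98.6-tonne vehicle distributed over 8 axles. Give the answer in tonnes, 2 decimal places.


Load per axle = total weight / number of axles
Load = 98.6 / 8
Load = 12.33 tonnes

12.33


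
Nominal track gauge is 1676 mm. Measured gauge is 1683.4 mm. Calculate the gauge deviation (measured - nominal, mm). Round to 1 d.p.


Deviation = measured - nominal
Deviation = 1683.4 - 1676
Deviation = 7.4 mm

7.4


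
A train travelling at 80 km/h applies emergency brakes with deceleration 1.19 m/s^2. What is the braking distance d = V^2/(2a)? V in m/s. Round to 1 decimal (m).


Convert speed: V = 80 / 3.6 = 22.2222 m/s
V^2 = 493.8272
d = 493.8272 / (2 * 1.19)
d = 493.8272 / 2.38
d = 207.5 m

207.5


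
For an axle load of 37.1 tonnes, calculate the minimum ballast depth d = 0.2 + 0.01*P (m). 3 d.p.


d = 0.2 + 0.01 * 37.1
d = 0.2 + 0.371
d = 0.571 m

0.571


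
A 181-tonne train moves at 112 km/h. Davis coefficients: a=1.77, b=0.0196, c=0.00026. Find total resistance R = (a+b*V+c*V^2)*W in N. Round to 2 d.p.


b*V = 0.0196 * 112 = 2.1952
c*V^2 = 0.00026 * 12544 = 3.26144
R_per_t = 1.77 + 2.1952 + 3.26144 = 7.22664 N/t
R_total = 7.22664 * 181 = 1308.02 N

1308.02


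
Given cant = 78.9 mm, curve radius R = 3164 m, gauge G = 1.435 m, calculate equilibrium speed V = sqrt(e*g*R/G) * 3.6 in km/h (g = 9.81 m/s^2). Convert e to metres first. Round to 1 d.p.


Convert cant: e = 78.9 mm = 0.0789 m
V_ms = sqrt(0.0789 * 9.81 * 3164 / 1.435)
V_ms = sqrt(1706.595454) = 41.311 m/s
V = 41.311 * 3.6 = 148.7 km/h

148.7


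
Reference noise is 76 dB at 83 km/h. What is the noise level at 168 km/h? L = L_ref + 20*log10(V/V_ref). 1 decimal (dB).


V/V_ref = 168 / 83 = 2.024096
log10(2.024096) = 0.306231
20 * 0.306231 = 6.1246
L = 76 + 6.1246 = 82.1 dB

82.1


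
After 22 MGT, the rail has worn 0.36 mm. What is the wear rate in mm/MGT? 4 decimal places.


Wear rate = total wear / cumulative tonnage
Rate = 0.36 / 22
Rate = 0.0164 mm/MGT

0.0164


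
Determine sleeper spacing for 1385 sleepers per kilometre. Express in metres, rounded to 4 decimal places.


Spacing = 1000 m / number of sleepers
Spacing = 1000 / 1385
Spacing = 0.7220 m

0.7220


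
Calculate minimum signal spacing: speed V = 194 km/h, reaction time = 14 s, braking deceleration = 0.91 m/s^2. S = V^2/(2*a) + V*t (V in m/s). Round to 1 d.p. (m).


V = 194 / 3.6 = 53.8889 m/s
Braking distance = 53.8889^2 / (2*0.91) = 1595.6112 m
Sighting distance = 53.8889 * 14 = 754.4444 m
S = 1595.6112 + 754.4444 = 2350.1 m

2350.1


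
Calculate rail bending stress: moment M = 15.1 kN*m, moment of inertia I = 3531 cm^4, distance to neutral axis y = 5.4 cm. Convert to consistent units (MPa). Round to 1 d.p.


Convert units:
M = 15.1 kN*m = 15100000 N*mm
y = 5.4 cm = 54 mm
I = 3531 cm^4 = 35310000 mm^4
sigma = 15100000 * 54 / 35310000
sigma = 23.1 MPa

23.1


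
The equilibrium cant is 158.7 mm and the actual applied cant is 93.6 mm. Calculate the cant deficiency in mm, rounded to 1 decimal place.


Cant deficiency = equilibrium cant - actual cant
CD = 158.7 - 93.6
CD = 65.1 mm

65.1


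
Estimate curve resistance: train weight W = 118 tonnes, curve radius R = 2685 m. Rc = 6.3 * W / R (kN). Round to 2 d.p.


Rc = 6.3 * W / R
Rc = 6.3 * 118 / 2685
Rc = 743.4 / 2685
Rc = 0.28 kN

0.28


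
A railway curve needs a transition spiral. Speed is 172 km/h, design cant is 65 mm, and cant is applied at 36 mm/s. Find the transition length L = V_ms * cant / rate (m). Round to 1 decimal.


Convert speed: V = 172 / 3.6 = 47.7778 m/s
L = 47.7778 * 65 / 36
L = 3105.5556 / 36
L = 86.3 m

86.3


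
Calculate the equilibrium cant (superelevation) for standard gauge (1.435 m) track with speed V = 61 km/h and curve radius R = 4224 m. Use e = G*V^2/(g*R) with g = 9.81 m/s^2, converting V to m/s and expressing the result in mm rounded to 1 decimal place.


Convert speed: V = 61 / 3.6 = 16.9444 m/s
Apply formula: e = 1.435 * 16.9444^2 / (9.81 * 4224)
e = 1.435 * 287.1142 / 41437.44
e = 0.009943 m = 9.9 mm

9.9


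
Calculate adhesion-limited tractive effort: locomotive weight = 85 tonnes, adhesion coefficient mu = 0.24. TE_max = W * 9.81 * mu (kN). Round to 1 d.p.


TE_max = W * g * mu
TE_max = 85 * 9.81 * 0.24
TE_max = 833.85 * 0.24
TE_max = 200.1 kN

200.1


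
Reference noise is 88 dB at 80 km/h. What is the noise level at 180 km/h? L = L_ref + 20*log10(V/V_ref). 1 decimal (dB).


V/V_ref = 180 / 80 = 2.25
log10(2.25) = 0.352183
20 * 0.352183 = 7.0437
L = 88 + 7.0437 = 95.0 dB

95.0


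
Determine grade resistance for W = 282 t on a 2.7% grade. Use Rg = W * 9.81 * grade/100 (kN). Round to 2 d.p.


Rg = W * 9.81 * grade / 100
Rg = 282 * 9.81 * 2.7 / 100
Rg = 2766.42 * 0.027
Rg = 74.69 kN

74.69


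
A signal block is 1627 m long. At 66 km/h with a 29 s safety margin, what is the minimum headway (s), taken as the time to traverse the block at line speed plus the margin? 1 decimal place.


V = 66 / 3.6 = 18.3333 m/s
Block traversal time = 1627 / 18.3333 = 88.7455 s
Headway = 88.7455 + 29
Headway = 117.7 s

117.7


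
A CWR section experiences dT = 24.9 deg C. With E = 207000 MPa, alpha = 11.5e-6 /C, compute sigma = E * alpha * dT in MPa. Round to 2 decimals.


sigma = E * alpha * dT
sigma = 207000 * 11.5e-6 * 24.9
sigma = 2.3805 * 24.9
sigma = 59.27 MPa

59.27


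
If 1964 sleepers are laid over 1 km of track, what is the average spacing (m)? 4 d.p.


Spacing = 1000 m / number of sleepers
Spacing = 1000 / 1964
Spacing = 0.5092 m

0.5092


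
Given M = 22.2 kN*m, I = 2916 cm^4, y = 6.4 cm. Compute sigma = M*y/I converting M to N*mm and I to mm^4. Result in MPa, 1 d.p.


Convert units:
M = 22.2 kN*m = 22200000 N*mm
y = 6.4 cm = 64 mm
I = 2916 cm^4 = 29160000 mm^4
sigma = 22200000 * 64 / 29160000
sigma = 48.7 MPa

48.7


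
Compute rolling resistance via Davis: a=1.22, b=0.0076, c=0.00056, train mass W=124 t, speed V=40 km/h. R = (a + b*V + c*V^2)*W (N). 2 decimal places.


b*V = 0.0076 * 40 = 0.304
c*V^2 = 0.00056 * 1600 = 0.896
R_per_t = 1.22 + 0.304 + 0.896 = 2.42 N/t
R_total = 2.42 * 124 = 300.08 N

300.08


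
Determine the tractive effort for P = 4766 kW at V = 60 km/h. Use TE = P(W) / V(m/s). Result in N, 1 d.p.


Convert: P = 4766 kW = 4766000 W
V = 60 / 3.6 = 16.6667 m/s
TE = 4766000 / 16.6667
TE = 285960.0 N

285960.0


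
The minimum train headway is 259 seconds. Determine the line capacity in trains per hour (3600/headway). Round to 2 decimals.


Capacity = 3600 / headway
Capacity = 3600 / 259
Capacity = 13.90 trains/hour

13.90


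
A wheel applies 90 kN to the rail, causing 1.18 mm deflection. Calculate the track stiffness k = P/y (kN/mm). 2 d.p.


Track stiffness k = P / y
k = 90 / 1.18
k = 76.27 kN/mm

76.27


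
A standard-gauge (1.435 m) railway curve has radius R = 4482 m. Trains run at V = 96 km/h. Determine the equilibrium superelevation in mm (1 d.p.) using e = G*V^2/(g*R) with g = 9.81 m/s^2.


Convert speed: V = 96 / 3.6 = 26.6667 m/s
Apply formula: e = 1.435 * 26.6667^2 / (9.81 * 4482)
e = 1.435 * 711.1111 / 43968.42
e = 0.023209 m = 23.2 mm

23.2


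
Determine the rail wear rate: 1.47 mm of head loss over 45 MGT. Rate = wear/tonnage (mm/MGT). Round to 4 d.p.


Wear rate = total wear / cumulative tonnage
Rate = 1.47 / 45
Rate = 0.0327 mm/MGT

0.0327


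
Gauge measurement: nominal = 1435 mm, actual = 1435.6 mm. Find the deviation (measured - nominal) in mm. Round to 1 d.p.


Deviation = measured - nominal
Deviation = 1435.6 - 1435
Deviation = 0.6 mm

0.6


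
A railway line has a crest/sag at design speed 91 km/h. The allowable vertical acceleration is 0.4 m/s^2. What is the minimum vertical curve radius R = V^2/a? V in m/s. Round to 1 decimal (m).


Convert speed: V = 91 / 3.6 = 25.2778 m/s
V^2 = 638.966 m^2/s^2
R_v = 638.966 / 0.4
R_v = 1597.4 m

1597.4


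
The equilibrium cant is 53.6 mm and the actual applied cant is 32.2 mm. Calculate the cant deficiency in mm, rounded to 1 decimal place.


Cant deficiency = equilibrium cant - actual cant
CD = 53.6 - 32.2
CD = 21.4 mm

21.4


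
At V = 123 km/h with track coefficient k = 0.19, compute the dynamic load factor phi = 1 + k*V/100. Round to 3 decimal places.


phi = 1 + k * V / 100
phi = 1 + 0.19 * 123 / 100
phi = 1 + 0.2337
phi = 1.234

1.234


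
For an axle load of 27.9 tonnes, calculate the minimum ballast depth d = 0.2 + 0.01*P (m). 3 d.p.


d = 0.2 + 0.01 * 27.9
d = 0.2 + 0.279
d = 0.479 m

0.479


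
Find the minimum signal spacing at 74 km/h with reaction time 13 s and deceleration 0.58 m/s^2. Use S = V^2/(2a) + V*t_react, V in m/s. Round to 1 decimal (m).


V = 74 / 3.6 = 20.5556 m/s
Braking distance = 20.5556^2 / (2*0.58) = 364.2507 m
Sighting distance = 20.5556 * 13 = 267.2222 m
S = 364.2507 + 267.2222 = 631.5 m

631.5


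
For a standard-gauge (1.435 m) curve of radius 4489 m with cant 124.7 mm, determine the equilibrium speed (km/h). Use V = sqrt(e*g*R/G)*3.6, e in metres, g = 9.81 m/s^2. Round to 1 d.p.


Convert cant: e = 124.7 mm = 0.1247 m
V_ms = sqrt(0.1247 * 9.81 * 4489 / 1.435)
V_ms = sqrt(3826.777089) = 61.8609 m/s
V = 61.8609 * 3.6 = 222.7 km/h

222.7


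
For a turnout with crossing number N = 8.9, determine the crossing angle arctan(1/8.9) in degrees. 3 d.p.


1/N = 1/8.9 = 0.11236
angle = arctan(0.11236) = 0.11189 rad
angle = 0.11189 * 180/pi = 6.411 degrees

6.411


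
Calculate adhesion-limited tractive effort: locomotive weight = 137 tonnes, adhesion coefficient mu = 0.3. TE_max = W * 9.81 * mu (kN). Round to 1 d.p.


TE_max = W * g * mu
TE_max = 137 * 9.81 * 0.3
TE_max = 1343.97 * 0.3
TE_max = 403.2 kN

403.2


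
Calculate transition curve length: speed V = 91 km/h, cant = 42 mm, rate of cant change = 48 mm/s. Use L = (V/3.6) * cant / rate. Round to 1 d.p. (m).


Convert speed: V = 91 / 3.6 = 25.2778 m/s
L = 25.2778 * 42 / 48
L = 1061.6667 / 48
L = 22.1 m

22.1


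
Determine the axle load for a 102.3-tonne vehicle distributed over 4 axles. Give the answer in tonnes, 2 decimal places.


Load per axle = total weight / number of axles
Load = 102.3 / 4
Load = 25.58 tonnes

25.58


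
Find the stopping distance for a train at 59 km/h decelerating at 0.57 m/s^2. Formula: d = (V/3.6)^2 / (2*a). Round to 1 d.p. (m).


Convert speed: V = 59 / 3.6 = 16.3889 m/s
V^2 = 268.5957
d = 268.5957 / (2 * 0.57)
d = 268.5957 / 1.14
d = 235.6 m

235.6


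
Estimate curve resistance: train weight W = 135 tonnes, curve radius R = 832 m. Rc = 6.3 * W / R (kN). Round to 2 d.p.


Rc = 6.3 * W / R
Rc = 6.3 * 135 / 832
Rc = 850.5 / 832
Rc = 1.02 kN

1.02


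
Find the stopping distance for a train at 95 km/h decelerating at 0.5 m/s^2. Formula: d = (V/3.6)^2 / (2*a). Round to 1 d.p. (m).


Convert speed: V = 95 / 3.6 = 26.3889 m/s
V^2 = 696.3735
d = 696.3735 / (2 * 0.5)
d = 696.3735 / 1.0
d = 696.4 m

696.4


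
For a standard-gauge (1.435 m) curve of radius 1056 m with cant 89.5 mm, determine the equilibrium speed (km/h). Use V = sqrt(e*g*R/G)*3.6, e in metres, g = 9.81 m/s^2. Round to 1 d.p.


Convert cant: e = 89.5 mm = 0.0895 m
V_ms = sqrt(0.0895 * 9.81 * 1056 / 1.435)
V_ms = sqrt(646.106425) = 25.4186 m/s
V = 25.4186 * 3.6 = 91.5 km/h

91.5


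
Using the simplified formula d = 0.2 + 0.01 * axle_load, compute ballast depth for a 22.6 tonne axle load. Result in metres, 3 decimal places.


d = 0.2 + 0.01 * 22.6
d = 0.2 + 0.226
d = 0.426 m

0.426


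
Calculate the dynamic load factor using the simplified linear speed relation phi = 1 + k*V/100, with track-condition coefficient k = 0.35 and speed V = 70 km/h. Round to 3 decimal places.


phi = 1 + k * V / 100
phi = 1 + 0.35 * 70 / 100
phi = 1 + 0.245
phi = 1.245

1.245


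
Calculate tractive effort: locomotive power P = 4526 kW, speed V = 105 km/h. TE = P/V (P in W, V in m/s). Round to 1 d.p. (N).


Convert: P = 4526 kW = 4526000 W
V = 105 / 3.6 = 29.1667 m/s
TE = 4526000 / 29.1667
TE = 155177.1 N

155177.1


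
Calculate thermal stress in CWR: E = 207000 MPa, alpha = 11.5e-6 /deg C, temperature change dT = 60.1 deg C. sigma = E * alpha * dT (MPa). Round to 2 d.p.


sigma = E * alpha * dT
sigma = 207000 * 11.5e-6 * 60.1
sigma = 2.3805 * 60.1
sigma = 143.07 MPa

143.07


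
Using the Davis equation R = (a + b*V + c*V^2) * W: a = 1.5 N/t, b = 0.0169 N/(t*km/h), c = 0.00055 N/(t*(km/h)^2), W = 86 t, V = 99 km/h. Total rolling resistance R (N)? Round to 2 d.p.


b*V = 0.0169 * 99 = 1.6731
c*V^2 = 0.00055 * 9801 = 5.39055
R_per_t = 1.5 + 1.6731 + 5.39055 = 8.56365 N/t
R_total = 8.56365 * 86 = 736.47 N

736.47


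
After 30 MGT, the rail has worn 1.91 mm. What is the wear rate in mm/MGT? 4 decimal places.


Wear rate = total wear / cumulative tonnage
Rate = 1.91 / 30
Rate = 0.0637 mm/MGT

0.0637


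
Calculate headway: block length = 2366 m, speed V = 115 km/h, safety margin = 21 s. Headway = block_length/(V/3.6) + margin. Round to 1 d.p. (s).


V = 115 / 3.6 = 31.9444 m/s
Block traversal time = 2366 / 31.9444 = 74.0661 s
Headway = 74.0661 + 21
Headway = 95.1 s

95.1


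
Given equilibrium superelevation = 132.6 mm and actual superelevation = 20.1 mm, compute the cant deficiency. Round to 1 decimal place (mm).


Cant deficiency = equilibrium cant - actual cant
CD = 132.6 - 20.1
CD = 112.5 mm

112.5


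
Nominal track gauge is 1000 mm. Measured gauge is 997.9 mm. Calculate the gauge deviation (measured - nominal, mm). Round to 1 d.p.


Deviation = measured - nominal
Deviation = 997.9 - 1000
Deviation = -2.1 mm

-2.1


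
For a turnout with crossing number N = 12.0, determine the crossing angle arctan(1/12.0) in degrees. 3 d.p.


1/N = 1/12.0 = 0.083333
angle = arctan(0.083333) = 0.083141 rad
angle = 0.083141 * 180/pi = 4.764 degrees

4.764


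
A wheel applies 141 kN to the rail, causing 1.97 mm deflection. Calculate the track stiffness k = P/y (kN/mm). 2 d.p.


Track stiffness k = P / y
k = 141 / 1.97
k = 71.57 kN/mm

71.57


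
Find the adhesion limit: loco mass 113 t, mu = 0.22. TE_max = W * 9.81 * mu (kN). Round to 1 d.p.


TE_max = W * g * mu
TE_max = 113 * 9.81 * 0.22
TE_max = 1108.53 * 0.22
TE_max = 243.9 kN

243.9


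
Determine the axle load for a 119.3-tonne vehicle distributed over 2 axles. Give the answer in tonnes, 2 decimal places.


Load per axle = total weight / number of axles
Load = 119.3 / 2
Load = 59.65 tonnes

59.65


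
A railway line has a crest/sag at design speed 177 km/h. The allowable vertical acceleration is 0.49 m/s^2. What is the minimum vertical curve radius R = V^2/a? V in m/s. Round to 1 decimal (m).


Convert speed: V = 177 / 3.6 = 49.1667 m/s
V^2 = 2417.3611 m^2/s^2
R_v = 2417.3611 / 0.49
R_v = 4933.4 m

4933.4


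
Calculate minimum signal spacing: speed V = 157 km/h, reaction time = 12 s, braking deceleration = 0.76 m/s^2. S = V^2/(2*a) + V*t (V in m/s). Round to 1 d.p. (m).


V = 157 / 3.6 = 43.6111 m/s
Braking distance = 43.6111^2 / (2*0.76) = 1251.2691 m
Sighting distance = 43.6111 * 12 = 523.3333 m
S = 1251.2691 + 523.3333 = 1774.6 m

1774.6


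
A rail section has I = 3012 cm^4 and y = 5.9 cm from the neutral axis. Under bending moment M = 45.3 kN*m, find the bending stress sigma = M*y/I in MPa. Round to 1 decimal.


Convert units:
M = 45.3 kN*m = 45300000 N*mm
y = 5.9 cm = 59 mm
I = 3012 cm^4 = 30120000 mm^4
sigma = 45300000 * 59 / 30120000
sigma = 88.7 MPa

88.7


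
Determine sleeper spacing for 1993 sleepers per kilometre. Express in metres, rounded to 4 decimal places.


Spacing = 1000 m / number of sleepers
Spacing = 1000 / 1993
Spacing = 0.5018 m

0.5018


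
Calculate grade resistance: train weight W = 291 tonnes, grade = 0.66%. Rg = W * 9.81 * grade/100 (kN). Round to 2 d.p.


Rg = W * 9.81 * grade / 100
Rg = 291 * 9.81 * 0.66 / 100
Rg = 2854.71 * 0.0066
Rg = 18.84 kN

18.84


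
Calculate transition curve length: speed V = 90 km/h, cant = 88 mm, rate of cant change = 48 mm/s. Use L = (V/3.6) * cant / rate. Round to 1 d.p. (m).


Convert speed: V = 90 / 3.6 = 25.0 m/s
L = 25.0 * 88 / 48
L = 2200.0 / 48
L = 45.8 m

45.8


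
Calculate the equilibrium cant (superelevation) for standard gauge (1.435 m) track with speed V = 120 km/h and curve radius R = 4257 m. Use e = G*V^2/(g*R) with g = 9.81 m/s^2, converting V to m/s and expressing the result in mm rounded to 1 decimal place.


Convert speed: V = 120 / 3.6 = 33.3333 m/s
Apply formula: e = 1.435 * 33.3333^2 / (9.81 * 4257)
e = 1.435 * 1111.1111 / 41761.17
e = 0.03818 m = 38.2 mm

38.2


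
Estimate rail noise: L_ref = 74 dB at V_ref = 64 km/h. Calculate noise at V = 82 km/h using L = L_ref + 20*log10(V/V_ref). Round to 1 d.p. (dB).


V/V_ref = 82 / 64 = 1.28125
log10(1.28125) = 0.107634
20 * 0.107634 = 2.1527
L = 74 + 2.1527 = 76.2 dB

76.2


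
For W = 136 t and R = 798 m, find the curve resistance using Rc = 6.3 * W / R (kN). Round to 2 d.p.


Rc = 6.3 * W / R
Rc = 6.3 * 136 / 798
Rc = 856.8 / 798
Rc = 1.07 kN

1.07


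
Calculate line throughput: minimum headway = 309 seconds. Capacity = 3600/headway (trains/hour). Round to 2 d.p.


Capacity = 3600 / headway
Capacity = 3600 / 309
Capacity = 11.65 trains/hour

11.65


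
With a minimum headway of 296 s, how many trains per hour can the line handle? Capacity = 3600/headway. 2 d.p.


Capacity = 3600 / headway
Capacity = 3600 / 296
Capacity = 12.16 trains/hour

12.16


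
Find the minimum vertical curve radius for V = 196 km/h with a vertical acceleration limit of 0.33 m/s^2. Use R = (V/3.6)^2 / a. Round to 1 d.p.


Convert speed: V = 196 / 3.6 = 54.4444 m/s
V^2 = 2964.1975 m^2/s^2
R_v = 2964.1975 / 0.33
R_v = 8982.4 m

8982.4


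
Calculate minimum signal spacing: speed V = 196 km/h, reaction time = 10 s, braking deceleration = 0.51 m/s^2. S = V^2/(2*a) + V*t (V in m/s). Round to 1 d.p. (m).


V = 196 / 3.6 = 54.4444 m/s
Braking distance = 54.4444^2 / (2*0.51) = 2906.076 m
Sighting distance = 54.4444 * 10 = 544.4444 m
S = 2906.076 + 544.4444 = 3450.5 m

3450.5


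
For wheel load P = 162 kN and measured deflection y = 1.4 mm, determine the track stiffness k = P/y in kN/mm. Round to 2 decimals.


Track stiffness k = P / y
k = 162 / 1.4
k = 115.71 kN/mm

115.71


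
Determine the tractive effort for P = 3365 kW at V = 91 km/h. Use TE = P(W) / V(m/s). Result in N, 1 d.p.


Convert: P = 3365 kW = 3365000 W
V = 91 / 3.6 = 25.2778 m/s
TE = 3365000 / 25.2778
TE = 133120.9 N

133120.9


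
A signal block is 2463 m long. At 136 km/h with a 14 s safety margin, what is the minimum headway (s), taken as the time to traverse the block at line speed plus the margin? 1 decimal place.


V = 136 / 3.6 = 37.7778 m/s
Block traversal time = 2463 / 37.7778 = 65.1971 s
Headway = 65.1971 + 14
Headway = 79.2 s

79.2


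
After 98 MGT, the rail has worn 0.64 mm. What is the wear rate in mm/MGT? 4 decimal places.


Wear rate = total wear / cumulative tonnage
Rate = 0.64 / 98
Rate = 0.0065 mm/MGT

0.0065


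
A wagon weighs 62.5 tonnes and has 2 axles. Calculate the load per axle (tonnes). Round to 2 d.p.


Load per axle = total weight / number of axles
Load = 62.5 / 2
Load = 31.25 tonnes

31.25


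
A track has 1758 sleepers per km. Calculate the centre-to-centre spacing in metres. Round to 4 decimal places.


Spacing = 1000 m / number of sleepers
Spacing = 1000 / 1758
Spacing = 0.5688 m

0.5688


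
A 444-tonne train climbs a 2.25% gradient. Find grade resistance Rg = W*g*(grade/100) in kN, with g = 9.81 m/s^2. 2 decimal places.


Rg = W * 9.81 * grade / 100
Rg = 444 * 9.81 * 2.25 / 100
Rg = 4355.64 * 0.0225
Rg = 98.00 kN

98.00


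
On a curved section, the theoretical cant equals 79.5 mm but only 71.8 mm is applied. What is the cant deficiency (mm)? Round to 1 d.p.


Cant deficiency = equilibrium cant - actual cant
CD = 79.5 - 71.8
CD = 7.7 mm

7.7


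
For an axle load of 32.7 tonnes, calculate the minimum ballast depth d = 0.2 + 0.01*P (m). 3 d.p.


d = 0.2 + 0.01 * 32.7
d = 0.2 + 0.327
d = 0.527 m

0.527


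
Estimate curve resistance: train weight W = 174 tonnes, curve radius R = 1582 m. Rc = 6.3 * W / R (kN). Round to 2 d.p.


Rc = 6.3 * W / R
Rc = 6.3 * 174 / 1582
Rc = 1096.2 / 1582
Rc = 0.69 kN

0.69


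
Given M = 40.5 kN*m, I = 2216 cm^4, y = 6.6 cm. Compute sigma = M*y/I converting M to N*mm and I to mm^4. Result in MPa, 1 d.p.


Convert units:
M = 40.5 kN*m = 40500000 N*mm
y = 6.6 cm = 66 mm
I = 2216 cm^4 = 22160000 mm^4
sigma = 40500000 * 66 / 22160000
sigma = 120.6 MPa

120.6


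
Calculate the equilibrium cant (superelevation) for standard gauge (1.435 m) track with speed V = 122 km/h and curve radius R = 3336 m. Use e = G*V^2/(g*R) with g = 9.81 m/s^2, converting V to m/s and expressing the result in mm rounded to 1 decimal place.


Convert speed: V = 122 / 3.6 = 33.8889 m/s
Apply formula: e = 1.435 * 33.8889^2 / (9.81 * 3336)
e = 1.435 * 1148.4568 / 32726.16
e = 0.050358 m = 50.4 mm

50.4


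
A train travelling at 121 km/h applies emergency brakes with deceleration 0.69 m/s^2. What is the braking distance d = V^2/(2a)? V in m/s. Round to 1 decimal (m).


Convert speed: V = 121 / 3.6 = 33.6111 m/s
V^2 = 1129.7068
d = 1129.7068 / (2 * 0.69)
d = 1129.7068 / 1.38
d = 818.6 m

818.6


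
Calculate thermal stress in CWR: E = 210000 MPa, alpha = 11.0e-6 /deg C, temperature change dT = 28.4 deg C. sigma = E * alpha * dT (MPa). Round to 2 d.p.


sigma = E * alpha * dT
sigma = 210000 * 11.0e-6 * 28.4
sigma = 2.31 * 28.4
sigma = 65.60 MPa

65.60


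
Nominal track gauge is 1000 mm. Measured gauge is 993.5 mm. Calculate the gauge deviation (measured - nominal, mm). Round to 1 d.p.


Deviation = measured - nominal
Deviation = 993.5 - 1000
Deviation = -6.5 mm

-6.5


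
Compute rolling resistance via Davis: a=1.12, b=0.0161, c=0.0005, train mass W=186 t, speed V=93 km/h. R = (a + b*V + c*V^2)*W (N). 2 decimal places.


b*V = 0.0161 * 93 = 1.4973
c*V^2 = 0.0005 * 8649 = 4.3245
R_per_t = 1.12 + 1.4973 + 4.3245 = 6.9418 N/t
R_total = 6.9418 * 186 = 1291.17 N

1291.17


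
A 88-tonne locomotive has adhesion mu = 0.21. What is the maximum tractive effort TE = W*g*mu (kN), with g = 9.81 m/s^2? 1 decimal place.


TE_max = W * g * mu
TE_max = 88 * 9.81 * 0.21
TE_max = 863.28 * 0.21
TE_max = 181.3 kN

181.3


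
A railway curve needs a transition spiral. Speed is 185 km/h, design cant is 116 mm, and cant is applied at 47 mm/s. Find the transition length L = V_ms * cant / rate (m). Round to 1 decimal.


Convert speed: V = 185 / 3.6 = 51.3889 m/s
L = 51.3889 * 116 / 47
L = 5961.1111 / 47
L = 126.8 m

126.8


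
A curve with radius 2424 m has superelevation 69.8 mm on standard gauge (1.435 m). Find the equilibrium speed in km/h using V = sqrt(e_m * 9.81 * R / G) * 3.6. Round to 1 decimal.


Convert cant: e = 69.8 mm = 0.0698 m
V_ms = sqrt(0.0698 * 9.81 * 2424 / 1.435)
V_ms = sqrt(1156.658475) = 34.0097 m/s
V = 34.0097 * 3.6 = 122.4 km/h

122.4


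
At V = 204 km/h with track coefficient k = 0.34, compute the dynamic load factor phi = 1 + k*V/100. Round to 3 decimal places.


phi = 1 + k * V / 100
phi = 1 + 0.34 * 204 / 100
phi = 1 + 0.6936
phi = 1.694

1.694


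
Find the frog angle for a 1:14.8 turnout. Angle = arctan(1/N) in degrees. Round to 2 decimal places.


1/N = 1/14.8 = 0.067568
angle = arctan(0.067568) = 0.067465 rad
angle = 0.067465 * 180/pi = 3.87 degrees

3.87


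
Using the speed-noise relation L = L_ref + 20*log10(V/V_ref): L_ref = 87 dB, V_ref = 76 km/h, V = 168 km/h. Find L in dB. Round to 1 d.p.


V/V_ref = 168 / 76 = 2.210526
log10(2.210526) = 0.344496
20 * 0.344496 = 6.8899
L = 87 + 6.8899 = 93.9 dB

93.9


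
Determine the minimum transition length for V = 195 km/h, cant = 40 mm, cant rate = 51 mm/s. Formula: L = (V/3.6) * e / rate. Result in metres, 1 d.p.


Convert speed: V = 195 / 3.6 = 54.1667 m/s
L = 54.1667 * 40 / 51
L = 2166.6667 / 51
L = 42.5 m

42.5


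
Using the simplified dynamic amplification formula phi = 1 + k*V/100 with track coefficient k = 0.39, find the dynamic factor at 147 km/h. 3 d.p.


phi = 1 + k * V / 100
phi = 1 + 0.39 * 147 / 100
phi = 1 + 0.5733
phi = 1.573

1.573


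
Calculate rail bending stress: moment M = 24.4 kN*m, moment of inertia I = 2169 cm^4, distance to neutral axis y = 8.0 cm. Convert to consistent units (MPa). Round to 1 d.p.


Convert units:
M = 24.4 kN*m = 24400000 N*mm
y = 8.0 cm = 80 mm
I = 2169 cm^4 = 21690000 mm^4
sigma = 24400000 * 80 / 21690000
sigma = 90.0 MPa

90.0


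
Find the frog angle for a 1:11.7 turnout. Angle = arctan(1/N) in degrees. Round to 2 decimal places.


1/N = 1/11.7 = 0.08547
angle = arctan(0.08547) = 0.085263 rad
angle = 0.085263 * 180/pi = 4.89 degrees

4.89
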